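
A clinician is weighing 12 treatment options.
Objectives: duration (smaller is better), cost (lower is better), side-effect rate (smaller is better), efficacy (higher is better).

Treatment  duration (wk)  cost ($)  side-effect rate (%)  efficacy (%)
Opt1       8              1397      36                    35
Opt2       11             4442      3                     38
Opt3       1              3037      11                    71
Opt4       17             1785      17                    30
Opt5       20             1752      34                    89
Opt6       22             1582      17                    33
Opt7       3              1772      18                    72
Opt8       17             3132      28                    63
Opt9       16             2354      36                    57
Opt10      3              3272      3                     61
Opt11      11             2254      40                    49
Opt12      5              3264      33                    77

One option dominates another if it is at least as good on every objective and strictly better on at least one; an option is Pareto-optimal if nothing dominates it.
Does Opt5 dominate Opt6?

Opt5 vs Opt6: Opt5 is worse on cost (1752 vs 1582), so it does not dominate Opt6.

No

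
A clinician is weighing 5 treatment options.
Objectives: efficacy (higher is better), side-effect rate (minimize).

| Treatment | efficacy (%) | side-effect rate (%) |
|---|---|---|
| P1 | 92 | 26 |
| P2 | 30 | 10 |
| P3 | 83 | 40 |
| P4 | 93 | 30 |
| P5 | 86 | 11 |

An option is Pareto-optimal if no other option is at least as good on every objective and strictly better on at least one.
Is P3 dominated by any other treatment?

P1 vs P3: efficacy 92≥83, side-effect rate 26≤40 — P1 is at least as good on every objective and strictly better on at least one, so P1 dominates P3.

Yes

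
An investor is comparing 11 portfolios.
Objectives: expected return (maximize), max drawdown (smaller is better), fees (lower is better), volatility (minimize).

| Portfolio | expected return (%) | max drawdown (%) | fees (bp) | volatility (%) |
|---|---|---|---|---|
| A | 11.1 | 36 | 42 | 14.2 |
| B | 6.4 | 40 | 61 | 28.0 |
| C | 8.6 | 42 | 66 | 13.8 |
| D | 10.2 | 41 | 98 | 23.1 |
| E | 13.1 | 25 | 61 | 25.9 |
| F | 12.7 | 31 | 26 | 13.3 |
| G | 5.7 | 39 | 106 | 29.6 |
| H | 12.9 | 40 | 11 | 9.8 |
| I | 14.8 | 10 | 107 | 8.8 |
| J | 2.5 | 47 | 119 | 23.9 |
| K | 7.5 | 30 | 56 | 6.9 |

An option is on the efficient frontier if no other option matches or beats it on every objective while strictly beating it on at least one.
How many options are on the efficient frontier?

A: dominated by F (expected return 12.7≥11.1, max drawdown 31≤36, fees 26≤42, volatility 13.3≤14.2).
B: dominated by A (expected return 11.1≥6.4, max drawdown 36≤40, fees 42≤61, volatility 14.2≤28.0).
C: dominated by F (expected return 12.7≥8.6, max drawdown 31≤42, fees 26≤66, volatility 13.3≤13.8).
D: dominated by A (expected return 11.1≥10.2, max drawdown 36≤41, fees 42≤98, volatility 14.2≤23.1).
E: not dominated.
F: not dominated.
G: dominated by A (expected return 11.1≥5.7, max drawdown 36≤39, fees 42≤106, volatility 14.2≤29.6).
H: not dominated (best fees).
I: not dominated (best expected return).
J: dominated by A (expected return 11.1≥2.5, max drawdown 36≤47, fees 42≤119, volatility 14.2≤23.9).
K: not dominated (best volatility).
Pareto-optimal: E, F, H, I, K → 5.

5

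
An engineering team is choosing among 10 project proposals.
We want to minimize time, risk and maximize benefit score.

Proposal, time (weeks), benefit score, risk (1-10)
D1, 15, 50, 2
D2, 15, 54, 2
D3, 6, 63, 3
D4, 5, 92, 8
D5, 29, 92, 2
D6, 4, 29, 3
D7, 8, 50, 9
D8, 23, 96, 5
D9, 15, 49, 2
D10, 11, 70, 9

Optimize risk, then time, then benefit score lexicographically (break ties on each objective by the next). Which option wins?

First minimize risk: best is 2, kept {D1, D2, D5, D9}.
Then minimize time: best is 15, kept {D1, D2, D9}.
Then maximize benefit score: best is 54, kept {D2}.

D2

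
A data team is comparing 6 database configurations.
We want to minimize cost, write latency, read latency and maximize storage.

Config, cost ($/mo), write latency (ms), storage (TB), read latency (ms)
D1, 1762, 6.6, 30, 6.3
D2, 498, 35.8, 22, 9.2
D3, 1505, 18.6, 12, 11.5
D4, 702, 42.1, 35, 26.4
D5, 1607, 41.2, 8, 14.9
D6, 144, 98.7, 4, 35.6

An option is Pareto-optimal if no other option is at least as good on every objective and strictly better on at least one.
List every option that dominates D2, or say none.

D1: worse on cost (1762 vs 498).
D3: worse on cost (1505 vs 498).
D4: worse on cost (702 vs 498).
D5: worse on cost (1607 vs 498).
D6: worse on write latency (98.7 vs 35.8).
No option dominates D2.

none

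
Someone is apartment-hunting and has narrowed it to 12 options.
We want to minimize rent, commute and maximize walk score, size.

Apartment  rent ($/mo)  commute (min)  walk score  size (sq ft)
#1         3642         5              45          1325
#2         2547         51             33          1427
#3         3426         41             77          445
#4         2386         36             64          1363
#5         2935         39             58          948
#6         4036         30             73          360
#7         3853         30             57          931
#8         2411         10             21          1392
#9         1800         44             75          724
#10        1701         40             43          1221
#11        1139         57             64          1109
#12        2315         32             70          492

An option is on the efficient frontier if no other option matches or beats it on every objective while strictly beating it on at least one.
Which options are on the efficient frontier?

#1, #2, #3, #4, #6, #7, #8, #9, #10, #11, #12

#1: not dominated (best commute).
#2: not dominated (best size).
#3: not dominated (best walk score).
#4: not dominated.
#5: dominated by #4 (rent 2386≤2935, commute 36≤39, walk score 64≥58, size 1363≥948).
#6: not dominated.
#7: not dominated.
#8: not dominated.
#9: not dominated.
#10: not dominated.
#11: not dominated (best rent).
#12: not dominated.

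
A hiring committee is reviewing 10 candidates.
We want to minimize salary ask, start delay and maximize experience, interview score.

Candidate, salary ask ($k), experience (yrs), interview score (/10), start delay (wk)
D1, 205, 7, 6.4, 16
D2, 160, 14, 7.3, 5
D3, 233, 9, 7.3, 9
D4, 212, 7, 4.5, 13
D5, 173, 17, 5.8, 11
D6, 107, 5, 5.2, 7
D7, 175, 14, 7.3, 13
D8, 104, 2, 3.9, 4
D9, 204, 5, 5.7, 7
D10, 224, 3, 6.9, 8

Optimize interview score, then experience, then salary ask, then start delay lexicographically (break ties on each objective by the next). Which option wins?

First maximize interview score: best is 7.3, kept {D2, D3, D7}.
Then maximize experience: best is 14, kept {D2, D7}.
Then minimize salary ask: best is 160, kept {D2}.

D2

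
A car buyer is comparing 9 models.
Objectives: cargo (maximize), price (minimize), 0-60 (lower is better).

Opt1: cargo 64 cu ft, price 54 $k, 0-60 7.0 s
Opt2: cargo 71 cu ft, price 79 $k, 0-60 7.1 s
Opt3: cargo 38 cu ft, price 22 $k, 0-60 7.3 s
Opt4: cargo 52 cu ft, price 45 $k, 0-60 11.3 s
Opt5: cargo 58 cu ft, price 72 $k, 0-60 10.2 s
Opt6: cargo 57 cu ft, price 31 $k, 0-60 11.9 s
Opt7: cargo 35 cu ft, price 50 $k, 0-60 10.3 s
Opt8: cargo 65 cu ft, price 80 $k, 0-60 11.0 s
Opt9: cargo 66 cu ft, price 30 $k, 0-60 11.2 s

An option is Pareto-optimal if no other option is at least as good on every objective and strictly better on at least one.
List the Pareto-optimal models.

Opt1, Opt2, Opt3, Opt9

Opt1: not dominated (best 0-60).
Opt2: not dominated (best cargo).
Opt3: not dominated (best price).
Opt4: dominated by Opt9 (cargo 66≥52, price 30≤45, 0-60 11.2≤11.3).
Opt5: dominated by Opt1 (cargo 64≥58, price 54≤72, 0-60 7.0≤10.2).
Opt6: dominated by Opt9 (cargo 66≥57, price 30≤31, 0-60 11.2≤11.9).
Opt7: dominated by Opt3 (cargo 38≥35, price 22≤50, 0-60 7.3≤10.3).
Opt8: dominated by Opt2 (cargo 71≥65, price 79≤80, 0-60 7.1≤11.0).
Opt9: not dominated.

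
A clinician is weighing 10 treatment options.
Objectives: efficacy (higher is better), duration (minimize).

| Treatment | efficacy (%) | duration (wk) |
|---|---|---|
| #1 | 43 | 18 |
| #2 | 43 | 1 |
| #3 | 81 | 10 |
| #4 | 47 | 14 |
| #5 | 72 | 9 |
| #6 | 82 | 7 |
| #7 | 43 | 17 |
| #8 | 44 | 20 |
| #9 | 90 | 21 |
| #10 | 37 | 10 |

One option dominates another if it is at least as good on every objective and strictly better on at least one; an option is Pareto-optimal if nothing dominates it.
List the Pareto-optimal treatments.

#2, #6, #9

#1: dominated by #2 (efficacy 43≥43, duration 1≤18).
#2: not dominated (best duration).
#3: dominated by #6 (efficacy 82≥81, duration 7≤10).
#4: dominated by #3 (efficacy 81≥47, duration 10≤14).
#5: dominated by #6 (efficacy 82≥72, duration 7≤9).
#6: not dominated.
#7: dominated by #2 (efficacy 43≥43, duration 1≤17).
#8: dominated by #3 (efficacy 81≥44, duration 10≤20).
#9: not dominated (best efficacy).
#10: dominated by #2 (efficacy 43≥37, duration 1≤10).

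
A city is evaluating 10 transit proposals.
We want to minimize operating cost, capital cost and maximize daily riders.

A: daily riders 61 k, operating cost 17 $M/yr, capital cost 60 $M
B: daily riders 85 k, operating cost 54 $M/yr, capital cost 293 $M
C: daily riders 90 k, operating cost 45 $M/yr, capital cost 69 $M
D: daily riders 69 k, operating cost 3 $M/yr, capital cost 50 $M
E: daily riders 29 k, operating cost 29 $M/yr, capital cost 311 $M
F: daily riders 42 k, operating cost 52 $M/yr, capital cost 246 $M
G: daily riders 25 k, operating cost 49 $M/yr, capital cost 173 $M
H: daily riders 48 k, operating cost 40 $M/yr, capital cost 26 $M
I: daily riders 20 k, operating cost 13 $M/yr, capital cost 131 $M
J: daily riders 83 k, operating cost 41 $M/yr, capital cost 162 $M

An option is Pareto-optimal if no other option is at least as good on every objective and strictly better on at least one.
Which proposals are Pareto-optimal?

A: dominated by D (daily riders 69≥61, operating cost 3≤17, capital cost 50≤60).
B: dominated by C (daily riders 90≥85, operating cost 45≤54, capital cost 69≤293).
C: not dominated (best daily riders).
D: not dominated (best operating cost).
E: dominated by A (daily riders 61≥29, operating cost 17≤29, capital cost 60≤311).
F: dominated by A (daily riders 61≥42, operating cost 17≤52, capital cost 60≤246).
G: dominated by A (daily riders 61≥25, operating cost 17≤49, capital cost 60≤173).
H: not dominated (best capital cost).
I: dominated by D (daily riders 69≥20, operating cost 3≤13, capital cost 50≤131).
J: not dominated.

C, D, H, J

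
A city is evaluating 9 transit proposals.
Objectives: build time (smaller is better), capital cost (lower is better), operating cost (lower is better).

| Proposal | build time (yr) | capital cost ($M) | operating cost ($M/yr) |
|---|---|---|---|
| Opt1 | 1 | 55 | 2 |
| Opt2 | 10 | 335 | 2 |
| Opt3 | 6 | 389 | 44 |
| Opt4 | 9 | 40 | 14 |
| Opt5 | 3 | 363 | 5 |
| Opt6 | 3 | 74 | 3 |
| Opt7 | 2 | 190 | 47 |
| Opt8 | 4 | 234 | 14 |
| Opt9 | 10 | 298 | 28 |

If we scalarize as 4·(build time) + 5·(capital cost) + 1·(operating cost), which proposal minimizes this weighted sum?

Opt1: 4·1 + 5·55 + 1·2 = 281
Opt2: 4·10 + 5·335 + 1·2 = 1717
Opt3: 4·6 + 5·389 + 1·44 = 2013
Opt4: 4·9 + 5·40 + 1·14 = 250
Opt5: 4·3 + 5·363 + 1·5 = 1832
Opt6: 4·3 + 5·74 + 1·3 = 385
Opt7: 4·2 + 5·190 + 1·47 = 1005
Opt8: 4·4 + 5·234 + 1·14 = 1200
Opt9: 4·10 + 5·298 + 1·28 = 1558
Lowest: Opt4 at 250.

Opt4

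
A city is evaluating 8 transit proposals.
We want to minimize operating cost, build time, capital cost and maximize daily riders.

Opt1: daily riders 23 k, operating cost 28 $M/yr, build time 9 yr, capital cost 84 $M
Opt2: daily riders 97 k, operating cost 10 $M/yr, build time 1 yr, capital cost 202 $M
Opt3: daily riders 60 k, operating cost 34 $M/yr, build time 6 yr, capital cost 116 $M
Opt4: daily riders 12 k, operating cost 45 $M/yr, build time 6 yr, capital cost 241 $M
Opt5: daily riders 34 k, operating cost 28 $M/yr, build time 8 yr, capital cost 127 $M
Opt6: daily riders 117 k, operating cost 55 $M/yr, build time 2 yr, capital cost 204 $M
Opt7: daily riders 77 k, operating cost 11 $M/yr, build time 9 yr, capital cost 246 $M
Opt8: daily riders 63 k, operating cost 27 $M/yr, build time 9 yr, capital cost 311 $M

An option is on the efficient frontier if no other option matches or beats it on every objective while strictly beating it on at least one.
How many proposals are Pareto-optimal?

5

Opt1: not dominated (best capital cost).
Opt2: not dominated (best operating cost).
Opt3: not dominated.
Opt4: dominated by Opt2 (daily riders 97≥12, operating cost 10≤45, build time 1≤6, capital cost 202≤241).
Opt5: not dominated.
Opt6: not dominated (best daily riders).
Opt7: dominated by Opt2 (daily riders 97≥77, operating cost 10≤11, build time 1≤9, capital cost 202≤246).
Opt8: dominated by Opt2 (daily riders 97≥63, operating cost 10≤27, build time 1≤9, capital cost 202≤311).
Pareto-optimal: Opt1, Opt2, Opt3, Opt5, Opt6 → 5.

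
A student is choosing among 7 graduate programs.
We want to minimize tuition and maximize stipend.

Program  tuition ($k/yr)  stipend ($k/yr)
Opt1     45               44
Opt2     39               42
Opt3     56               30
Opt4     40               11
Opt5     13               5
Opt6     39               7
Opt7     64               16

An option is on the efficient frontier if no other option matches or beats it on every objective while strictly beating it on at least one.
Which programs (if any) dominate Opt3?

Opt1, Opt2

Opt1: tuition 45≤56, stipend 44≥30 — dominates Opt3.
Opt2: tuition 39≤56, stipend 42≥30 — dominates Opt3.
Others (Opt4, Opt5, Opt6, Opt7) are each worse than Opt3 on at least one objective.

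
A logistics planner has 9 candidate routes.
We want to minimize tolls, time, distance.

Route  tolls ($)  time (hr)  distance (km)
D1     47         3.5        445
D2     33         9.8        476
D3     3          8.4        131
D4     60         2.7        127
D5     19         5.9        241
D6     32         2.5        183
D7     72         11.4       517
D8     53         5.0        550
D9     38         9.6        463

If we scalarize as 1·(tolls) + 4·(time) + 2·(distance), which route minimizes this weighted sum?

D1: 1·47 + 4·3.5 + 2·445 = 951.0
D2: 1·33 + 4·9.8 + 2·476 = 1024.2
D3: 1·3 + 4·8.4 + 2·131 = 298.6
D4: 1·60 + 4·2.7 + 2·127 = 324.8
D5: 1·19 + 4·5.9 + 2·241 = 524.6
D6: 1·32 + 4·2.5 + 2·183 = 408.0
D7: 1·72 + 4·11.4 + 2·517 = 1151.6
D8: 1·53 + 4·5.0 + 2·550 = 1173.0
D9: 1·38 + 4·9.6 + 2·463 = 1002.4
Lowest: D3 at 298.6.

D3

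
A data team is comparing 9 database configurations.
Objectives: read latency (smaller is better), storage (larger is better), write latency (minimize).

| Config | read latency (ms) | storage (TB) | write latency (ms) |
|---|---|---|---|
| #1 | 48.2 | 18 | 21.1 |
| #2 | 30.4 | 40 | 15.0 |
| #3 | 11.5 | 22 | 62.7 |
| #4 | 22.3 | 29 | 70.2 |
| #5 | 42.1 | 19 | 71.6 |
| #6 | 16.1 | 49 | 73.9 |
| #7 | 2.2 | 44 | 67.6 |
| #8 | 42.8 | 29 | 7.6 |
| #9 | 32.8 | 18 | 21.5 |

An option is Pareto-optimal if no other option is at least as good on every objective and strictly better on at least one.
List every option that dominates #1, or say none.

#2, #8

#2: read latency 30.4≤48.2, storage 40≥18, write latency 15.0≤21.1 — dominates #1.
#8: read latency 42.8≤48.2, storage 29≥18, write latency 7.6≤21.1 — dominates #1.
Others (#3, #4, #5, #6, #7, #9) are each worse than #1 on at least one objective.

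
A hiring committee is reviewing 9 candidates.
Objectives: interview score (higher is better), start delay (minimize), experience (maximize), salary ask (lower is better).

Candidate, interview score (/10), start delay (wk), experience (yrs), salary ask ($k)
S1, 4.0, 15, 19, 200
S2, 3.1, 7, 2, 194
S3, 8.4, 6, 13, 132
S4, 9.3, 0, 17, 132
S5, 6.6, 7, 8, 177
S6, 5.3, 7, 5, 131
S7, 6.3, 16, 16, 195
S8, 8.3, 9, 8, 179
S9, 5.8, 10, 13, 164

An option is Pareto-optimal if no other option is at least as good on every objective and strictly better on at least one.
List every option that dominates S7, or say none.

S4: interview score 9.3≥6.3, start delay 0≤16, experience 17≥16, salary ask 132≤195 — dominates S7.
Others (S1, S2, S3, S5, S6, S8, S9) are each worse than S7 on at least one objective.

S4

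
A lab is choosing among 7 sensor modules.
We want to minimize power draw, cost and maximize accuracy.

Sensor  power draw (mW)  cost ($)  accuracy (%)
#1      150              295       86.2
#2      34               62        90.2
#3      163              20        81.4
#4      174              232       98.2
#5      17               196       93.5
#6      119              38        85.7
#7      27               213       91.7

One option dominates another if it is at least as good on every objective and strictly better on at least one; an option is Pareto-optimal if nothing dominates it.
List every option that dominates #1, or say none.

#2, #5, #7

#2: power draw 34≤150, cost 62≤295, accuracy 90.2≥86.2 — dominates #1.
#5: power draw 17≤150, cost 196≤295, accuracy 93.5≥86.2 — dominates #1.
#7: power draw 27≤150, cost 213≤295, accuracy 91.7≥86.2 — dominates #1.
Others (#3, #4, #6) are each worse than #1 on at least one objective.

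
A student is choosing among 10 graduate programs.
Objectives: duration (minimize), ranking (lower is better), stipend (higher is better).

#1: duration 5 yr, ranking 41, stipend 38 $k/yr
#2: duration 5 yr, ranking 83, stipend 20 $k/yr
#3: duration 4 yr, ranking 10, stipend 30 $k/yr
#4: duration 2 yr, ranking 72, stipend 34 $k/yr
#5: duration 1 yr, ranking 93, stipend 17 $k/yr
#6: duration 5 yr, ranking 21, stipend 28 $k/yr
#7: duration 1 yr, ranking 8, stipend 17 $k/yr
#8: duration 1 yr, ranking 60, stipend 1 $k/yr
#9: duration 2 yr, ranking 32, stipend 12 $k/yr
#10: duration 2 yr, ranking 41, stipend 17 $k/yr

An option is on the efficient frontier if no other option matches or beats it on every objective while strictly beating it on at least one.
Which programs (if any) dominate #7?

#1: worse on duration (5 vs 1).
#2: worse on duration (5 vs 1).
#3: worse on duration (4 vs 1).
#4: worse on duration (2 vs 1).
#5: worse on ranking (93 vs 8).
#6: worse on duration (5 vs 1).
#8: worse on ranking (60 vs 8).
#9: worse on duration (2 vs 1).
#10: worse on duration (2 vs 1).
No option dominates #7.

none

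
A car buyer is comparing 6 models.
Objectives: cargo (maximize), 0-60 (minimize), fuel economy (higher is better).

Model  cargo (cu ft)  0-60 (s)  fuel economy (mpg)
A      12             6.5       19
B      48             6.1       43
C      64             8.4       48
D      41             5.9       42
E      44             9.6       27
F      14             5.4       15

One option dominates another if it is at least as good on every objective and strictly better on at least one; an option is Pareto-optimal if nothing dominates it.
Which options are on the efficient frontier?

A: dominated by B (cargo 48≥12, 0-60 6.1≤6.5, fuel economy 43≥19).
B: not dominated.
C: not dominated (best cargo).
D: not dominated.
E: dominated by B (cargo 48≥44, 0-60 6.1≤9.6, fuel economy 43≥27).
F: not dominated (best 0-60).

B, C, D, F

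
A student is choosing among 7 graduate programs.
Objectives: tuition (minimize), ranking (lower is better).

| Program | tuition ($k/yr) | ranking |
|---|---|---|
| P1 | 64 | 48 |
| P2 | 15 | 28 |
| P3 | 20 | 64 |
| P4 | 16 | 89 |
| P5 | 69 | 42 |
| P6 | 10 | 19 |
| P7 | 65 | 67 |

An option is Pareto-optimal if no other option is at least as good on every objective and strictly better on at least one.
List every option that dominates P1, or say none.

P2, P6

P2: tuition 15≤64, ranking 28≤48 — dominates P1.
P6: tuition 10≤64, ranking 19≤48 — dominates P1.
Others (P3, P4, P5, P7) are each worse than P1 on at least one objective.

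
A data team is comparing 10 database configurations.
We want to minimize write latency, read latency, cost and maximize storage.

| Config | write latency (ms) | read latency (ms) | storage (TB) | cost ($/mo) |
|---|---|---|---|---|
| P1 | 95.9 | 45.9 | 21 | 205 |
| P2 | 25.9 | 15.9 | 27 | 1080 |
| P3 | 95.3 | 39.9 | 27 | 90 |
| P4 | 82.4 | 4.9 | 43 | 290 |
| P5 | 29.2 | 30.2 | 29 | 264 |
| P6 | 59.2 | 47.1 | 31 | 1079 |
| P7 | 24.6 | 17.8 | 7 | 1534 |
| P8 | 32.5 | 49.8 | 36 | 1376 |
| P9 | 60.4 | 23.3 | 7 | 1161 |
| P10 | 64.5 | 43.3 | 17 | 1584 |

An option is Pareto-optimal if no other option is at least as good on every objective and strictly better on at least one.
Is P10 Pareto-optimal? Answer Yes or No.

P2 vs P10: write latency 25.9≤64.5, read latency 15.9≤43.3, storage 27≥17, cost 1080≤1584 — P2 is at least as good on every objective and strictly better on at least one, so P2 dominates P10.

No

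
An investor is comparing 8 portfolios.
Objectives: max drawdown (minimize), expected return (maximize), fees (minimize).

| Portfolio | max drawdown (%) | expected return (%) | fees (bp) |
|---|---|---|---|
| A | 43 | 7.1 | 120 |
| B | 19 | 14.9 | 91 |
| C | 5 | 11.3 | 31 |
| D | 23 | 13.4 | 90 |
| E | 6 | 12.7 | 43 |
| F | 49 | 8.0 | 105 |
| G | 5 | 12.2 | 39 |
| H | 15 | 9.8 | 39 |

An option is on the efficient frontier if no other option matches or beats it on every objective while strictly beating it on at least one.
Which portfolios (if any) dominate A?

B, C, D, E, G, H

B: max drawdown 19≤43, expected return 14.9≥7.1, fees 91≤120 — dominates A.
C: max drawdown 5≤43, expected return 11.3≥7.1, fees 31≤120 — dominates A.
D: max drawdown 23≤43, expected return 13.4≥7.1, fees 90≤120 — dominates A.
E: max drawdown 6≤43, expected return 12.7≥7.1, fees 43≤120 — dominates A.
G: max drawdown 5≤43, expected return 12.2≥7.1, fees 39≤120 — dominates A.
H: max drawdown 15≤43, expected return 9.8≥7.1, fees 39≤120 — dominates A.
Others (F) are each worse than A on at least one objective.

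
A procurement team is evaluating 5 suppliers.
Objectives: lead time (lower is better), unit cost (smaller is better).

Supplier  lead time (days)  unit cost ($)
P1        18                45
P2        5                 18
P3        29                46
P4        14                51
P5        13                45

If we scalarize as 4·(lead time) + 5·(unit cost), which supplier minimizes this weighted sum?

P1: 4·18 + 5·45 = 297
P2: 4·5 + 5·18 = 110
P3: 4·29 + 5·46 = 346
P4: 4·14 + 5·51 = 311
P5: 4·13 + 5·45 = 277
Lowest: P2 at 110.

P2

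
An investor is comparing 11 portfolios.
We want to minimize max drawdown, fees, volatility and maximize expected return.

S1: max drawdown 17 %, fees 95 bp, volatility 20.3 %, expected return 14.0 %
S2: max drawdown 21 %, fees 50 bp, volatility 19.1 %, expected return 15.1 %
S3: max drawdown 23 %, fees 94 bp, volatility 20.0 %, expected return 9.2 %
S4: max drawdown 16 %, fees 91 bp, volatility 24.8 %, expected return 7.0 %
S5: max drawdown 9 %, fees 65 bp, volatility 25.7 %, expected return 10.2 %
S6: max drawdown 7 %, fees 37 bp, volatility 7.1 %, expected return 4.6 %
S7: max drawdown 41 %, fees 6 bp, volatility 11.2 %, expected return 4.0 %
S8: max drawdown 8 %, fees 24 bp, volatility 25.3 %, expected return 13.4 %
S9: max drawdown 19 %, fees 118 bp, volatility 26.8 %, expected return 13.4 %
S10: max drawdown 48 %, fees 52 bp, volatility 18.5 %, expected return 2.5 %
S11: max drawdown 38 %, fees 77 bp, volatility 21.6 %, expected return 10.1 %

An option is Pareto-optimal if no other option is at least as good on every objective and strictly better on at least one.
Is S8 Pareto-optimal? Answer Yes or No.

Yes

S1: worse on max drawdown (17 vs 8).
S2: worse on max drawdown (21 vs 8).
S3: worse on max drawdown (23 vs 8).
S4: worse on max drawdown (16 vs 8).
S5: worse on max drawdown (9 vs 8).
S6: worse on fees (37 vs 24).
S7: worse on max drawdown (41 vs 8).
S9: worse on max drawdown (19 vs 8).
S10: worse on max drawdown (48 vs 8).
S11: worse on max drawdown (38 vs 8).
No option is at least as good as S8 on every objective and strictly better on one.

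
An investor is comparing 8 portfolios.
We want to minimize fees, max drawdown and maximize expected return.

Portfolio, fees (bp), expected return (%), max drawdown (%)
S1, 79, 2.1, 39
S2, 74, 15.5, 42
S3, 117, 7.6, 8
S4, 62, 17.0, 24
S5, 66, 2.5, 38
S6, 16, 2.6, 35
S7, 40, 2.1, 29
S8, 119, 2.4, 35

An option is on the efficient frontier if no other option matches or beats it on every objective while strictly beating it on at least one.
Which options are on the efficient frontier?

S3, S4, S6, S7

S1: dominated by S4 (fees 62≤79, expected return 17.0≥2.1, max drawdown 24≤39).
S2: dominated by S4 (fees 62≤74, expected return 17.0≥15.5, max drawdown 24≤42).
S3: not dominated (best max drawdown).
S4: not dominated (best expected return).
S5: dominated by S4 (fees 62≤66, expected return 17.0≥2.5, max drawdown 24≤38).
S6: not dominated (best fees).
S7: not dominated.
S8: dominated by S3 (fees 117≤119, expected return 7.6≥2.4, max drawdown 8≤35).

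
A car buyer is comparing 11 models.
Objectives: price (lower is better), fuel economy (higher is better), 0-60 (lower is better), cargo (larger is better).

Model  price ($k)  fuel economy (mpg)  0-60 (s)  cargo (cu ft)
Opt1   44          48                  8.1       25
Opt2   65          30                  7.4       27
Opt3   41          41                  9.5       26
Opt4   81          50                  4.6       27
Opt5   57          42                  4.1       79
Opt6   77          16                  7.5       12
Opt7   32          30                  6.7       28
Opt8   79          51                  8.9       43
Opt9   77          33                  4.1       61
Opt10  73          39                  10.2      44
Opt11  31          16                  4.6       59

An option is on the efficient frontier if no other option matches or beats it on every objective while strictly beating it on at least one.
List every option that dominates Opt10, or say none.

Opt5

Opt5: price 57≤73, fuel economy 42≥39, 0-60 4.1≤10.2, cargo 79≥44 — dominates Opt10.
Others (Opt1, Opt2, Opt3, Opt4, Opt6, Opt7, Opt8, Opt9, Opt11) are each worse than Opt10 on at least one objective.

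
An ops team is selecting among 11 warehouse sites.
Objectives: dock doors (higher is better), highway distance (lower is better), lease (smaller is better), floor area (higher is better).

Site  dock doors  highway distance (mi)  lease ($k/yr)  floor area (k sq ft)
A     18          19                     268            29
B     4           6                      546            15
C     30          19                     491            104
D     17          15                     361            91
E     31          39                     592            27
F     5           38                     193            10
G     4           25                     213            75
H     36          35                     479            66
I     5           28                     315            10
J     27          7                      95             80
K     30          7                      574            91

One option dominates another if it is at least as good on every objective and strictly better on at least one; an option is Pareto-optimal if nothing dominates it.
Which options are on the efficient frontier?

A: dominated by J (dock doors 27≥18, highway distance 7≤19, lease 95≤268, floor area 80≥29).
B: not dominated (best highway distance).
C: not dominated (best floor area).
D: not dominated.
E: dominated by H (dock doors 36≥31, highway distance 35≤39, lease 479≤592, floor area 66≥27).
F: dominated by J (dock doors 27≥5, highway distance 7≤38, lease 95≤193, floor area 80≥10).
G: dominated by J (dock doors 27≥4, highway distance 7≤25, lease 95≤213, floor area 80≥75).
H: not dominated (best dock doors).
I: dominated by A (dock doors 18≥5, highway distance 19≤28, lease 268≤315, floor area 29≥10).
J: not dominated (best lease).
K: not dominated.

B, C, D, H, J, K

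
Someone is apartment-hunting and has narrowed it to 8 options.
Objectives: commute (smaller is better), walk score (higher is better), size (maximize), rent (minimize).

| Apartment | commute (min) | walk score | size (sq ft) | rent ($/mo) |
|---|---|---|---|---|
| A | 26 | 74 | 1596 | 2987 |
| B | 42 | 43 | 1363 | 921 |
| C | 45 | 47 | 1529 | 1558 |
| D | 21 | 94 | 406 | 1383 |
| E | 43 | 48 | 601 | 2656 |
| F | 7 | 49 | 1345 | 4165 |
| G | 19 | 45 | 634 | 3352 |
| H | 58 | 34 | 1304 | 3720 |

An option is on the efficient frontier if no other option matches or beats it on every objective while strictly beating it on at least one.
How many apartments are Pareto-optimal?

7

A: not dominated (best size).
B: not dominated (best rent).
C: not dominated.
D: not dominated (best walk score).
E: not dominated.
F: not dominated (best commute).
G: not dominated.
H: dominated by A (commute 26≤58, walk score 74≥34, size 1596≥1304, rent 2987≤3720).
Pareto-optimal: A, B, C, D, E, F, G → 7.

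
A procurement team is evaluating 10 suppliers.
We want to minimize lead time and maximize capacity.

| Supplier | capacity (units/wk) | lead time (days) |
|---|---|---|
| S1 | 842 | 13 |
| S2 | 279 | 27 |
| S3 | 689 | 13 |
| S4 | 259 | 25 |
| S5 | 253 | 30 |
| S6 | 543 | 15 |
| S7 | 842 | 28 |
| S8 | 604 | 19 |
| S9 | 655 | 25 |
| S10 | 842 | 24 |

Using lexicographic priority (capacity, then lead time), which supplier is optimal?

First maximize capacity: best is 842, kept {S1, S7, S10}.
Then minimize lead time: best is 13, kept {S1}.

S1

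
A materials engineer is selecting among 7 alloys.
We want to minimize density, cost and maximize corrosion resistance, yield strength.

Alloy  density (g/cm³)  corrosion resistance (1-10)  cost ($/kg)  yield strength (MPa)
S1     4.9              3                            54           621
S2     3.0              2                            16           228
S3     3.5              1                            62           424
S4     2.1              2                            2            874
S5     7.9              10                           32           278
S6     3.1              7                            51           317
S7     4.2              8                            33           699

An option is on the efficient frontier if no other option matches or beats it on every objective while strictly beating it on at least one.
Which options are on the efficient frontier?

S1: dominated by S7 (density 4.2≤4.9, corrosion resistance 8≥3, cost 33≤54, yield strength 699≥621).
S2: dominated by S4 (density 2.1≤3.0, corrosion resistance 2≥2, cost 2≤16, yield strength 874≥228).
S3: dominated by S4 (density 2.1≤3.5, corrosion resistance 2≥1, cost 2≤62, yield strength 874≥424).
S4: not dominated (best density).
S5: not dominated (best corrosion resistance).
S6: not dominated.
S7: not dominated.

S4, S5, S6, S7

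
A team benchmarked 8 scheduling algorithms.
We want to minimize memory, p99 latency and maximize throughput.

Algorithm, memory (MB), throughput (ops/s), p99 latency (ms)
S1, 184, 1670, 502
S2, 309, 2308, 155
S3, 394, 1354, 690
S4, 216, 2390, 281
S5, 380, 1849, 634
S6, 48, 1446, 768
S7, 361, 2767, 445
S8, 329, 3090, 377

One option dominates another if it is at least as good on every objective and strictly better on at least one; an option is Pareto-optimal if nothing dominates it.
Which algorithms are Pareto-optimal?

S1, S2, S4, S6, S8

S1: not dominated.
S2: not dominated (best p99 latency).
S3: dominated by S1 (memory 184≤394, throughput 1670≥1354, p99 latency 502≤690).
S4: not dominated.
S5: dominated by S2 (memory 309≤380, throughput 2308≥1849, p99 latency 155≤634).
S6: not dominated (best memory).
S7: dominated by S8 (memory 329≤361, throughput 3090≥2767, p99 latency 377≤445).
S8: not dominated (best throughput).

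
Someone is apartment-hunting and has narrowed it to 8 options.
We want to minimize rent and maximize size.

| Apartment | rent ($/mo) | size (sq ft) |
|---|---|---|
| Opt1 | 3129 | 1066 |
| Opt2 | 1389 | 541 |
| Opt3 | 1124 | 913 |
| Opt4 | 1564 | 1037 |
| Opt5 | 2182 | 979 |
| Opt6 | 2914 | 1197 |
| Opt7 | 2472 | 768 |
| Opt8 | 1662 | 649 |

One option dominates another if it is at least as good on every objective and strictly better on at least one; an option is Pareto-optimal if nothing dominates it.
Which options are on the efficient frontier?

Opt3, Opt4, Opt6

Opt1: dominated by Opt6 (rent 2914≤3129, size 1197≥1066).
Opt2: dominated by Opt3 (rent 1124≤1389, size 913≥541).
Opt3: not dominated (best rent).
Opt4: not dominated.
Opt5: dominated by Opt4 (rent 1564≤2182, size 1037≥979).
Opt6: not dominated (best size).
Opt7: dominated by Opt3 (rent 1124≤2472, size 913≥768).
Opt8: dominated by Opt3 (rent 1124≤1662, size 913≥649).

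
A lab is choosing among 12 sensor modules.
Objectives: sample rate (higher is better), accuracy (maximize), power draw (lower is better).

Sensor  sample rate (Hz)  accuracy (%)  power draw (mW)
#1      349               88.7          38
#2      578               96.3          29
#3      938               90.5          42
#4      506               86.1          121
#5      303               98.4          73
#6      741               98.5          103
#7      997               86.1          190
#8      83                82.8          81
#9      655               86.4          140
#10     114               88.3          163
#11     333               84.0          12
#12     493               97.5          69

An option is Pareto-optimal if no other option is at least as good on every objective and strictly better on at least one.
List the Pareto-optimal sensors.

#1: dominated by #2 (sample rate 578≥349, accuracy 96.3≥88.7, power draw 29≤38).
#2: not dominated.
#3: not dominated.
#4: dominated by #2 (sample rate 578≥506, accuracy 96.3≥86.1, power draw 29≤121).
#5: not dominated.
#6: not dominated (best accuracy).
#7: not dominated (best sample rate).
#8: dominated by #1 (sample rate 349≥83, accuracy 88.7≥82.8, power draw 38≤81).
#9: dominated by #3 (sample rate 938≥655, accuracy 90.5≥86.4, power draw 42≤140).
#10: dominated by #1 (sample rate 349≥114, accuracy 88.7≥88.3, power draw 38≤163).
#11: not dominated (best power draw).
#12: not dominated.

#2, #3, #5, #6, #7, #11, #12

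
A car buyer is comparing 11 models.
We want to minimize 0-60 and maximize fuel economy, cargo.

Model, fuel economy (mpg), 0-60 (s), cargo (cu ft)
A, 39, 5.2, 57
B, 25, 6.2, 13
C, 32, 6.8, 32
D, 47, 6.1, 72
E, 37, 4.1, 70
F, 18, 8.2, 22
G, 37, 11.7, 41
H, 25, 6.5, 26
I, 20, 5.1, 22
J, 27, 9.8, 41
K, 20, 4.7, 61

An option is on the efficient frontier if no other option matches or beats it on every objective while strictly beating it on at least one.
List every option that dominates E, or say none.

A: worse on 0-60 (5.2 vs 4.1).
B: worse on fuel economy (25 vs 37).
C: worse on fuel economy (32 vs 37).
D: worse on 0-60 (6.1 vs 4.1).
F: worse on fuel economy (18 vs 37).
G: worse on 0-60 (11.7 vs 4.1).
H: worse on fuel economy (25 vs 37).
I: worse on fuel economy (20 vs 37).
J: worse on fuel economy (27 vs 37).
K: worse on fuel economy (20 vs 37).
No option dominates E.

none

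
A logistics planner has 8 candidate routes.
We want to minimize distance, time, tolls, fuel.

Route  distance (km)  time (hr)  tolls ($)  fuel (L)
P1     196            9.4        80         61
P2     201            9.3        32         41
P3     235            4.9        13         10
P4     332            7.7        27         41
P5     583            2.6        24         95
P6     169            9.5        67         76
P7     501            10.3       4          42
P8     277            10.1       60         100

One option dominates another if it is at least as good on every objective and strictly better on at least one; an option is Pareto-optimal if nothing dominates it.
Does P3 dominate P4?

P3 vs P4: distance 235≤332, time 4.9≤7.7, tolls 13≤27, fuel 10≤41 — P3 is at least as good on every objective with at least one strict improvement.

Yes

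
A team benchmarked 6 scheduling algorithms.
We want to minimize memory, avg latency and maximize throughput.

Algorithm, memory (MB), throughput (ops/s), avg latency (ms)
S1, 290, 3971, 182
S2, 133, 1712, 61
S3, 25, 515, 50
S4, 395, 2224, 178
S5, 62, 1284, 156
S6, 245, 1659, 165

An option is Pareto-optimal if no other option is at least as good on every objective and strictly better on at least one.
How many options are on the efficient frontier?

S1: not dominated (best throughput).
S2: not dominated.
S3: not dominated (best memory).
S4: not dominated.
S5: not dominated.
S6: dominated by S2 (memory 133≤245, throughput 1712≥1659, avg latency 61≤165).
Pareto-optimal: S1, S2, S3, S4, S5 → 5.

5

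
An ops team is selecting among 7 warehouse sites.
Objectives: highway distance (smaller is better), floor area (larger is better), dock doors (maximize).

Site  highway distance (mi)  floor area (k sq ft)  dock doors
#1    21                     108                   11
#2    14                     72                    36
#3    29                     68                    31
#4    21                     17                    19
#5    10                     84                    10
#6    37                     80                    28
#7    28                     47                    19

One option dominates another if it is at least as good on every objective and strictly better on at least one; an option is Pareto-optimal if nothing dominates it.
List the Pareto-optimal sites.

#1, #2, #5, #6

#1: not dominated (best floor area).
#2: not dominated (best dock doors).
#3: dominated by #2 (highway distance 14≤29, floor area 72≥68, dock doors 36≥31).
#4: dominated by #2 (highway distance 14≤21, floor area 72≥17, dock doors 36≥19).
#5: not dominated (best highway distance).
#6: not dominated.
#7: dominated by #2 (highway distance 14≤28, floor area 72≥47, dock doors 36≥19).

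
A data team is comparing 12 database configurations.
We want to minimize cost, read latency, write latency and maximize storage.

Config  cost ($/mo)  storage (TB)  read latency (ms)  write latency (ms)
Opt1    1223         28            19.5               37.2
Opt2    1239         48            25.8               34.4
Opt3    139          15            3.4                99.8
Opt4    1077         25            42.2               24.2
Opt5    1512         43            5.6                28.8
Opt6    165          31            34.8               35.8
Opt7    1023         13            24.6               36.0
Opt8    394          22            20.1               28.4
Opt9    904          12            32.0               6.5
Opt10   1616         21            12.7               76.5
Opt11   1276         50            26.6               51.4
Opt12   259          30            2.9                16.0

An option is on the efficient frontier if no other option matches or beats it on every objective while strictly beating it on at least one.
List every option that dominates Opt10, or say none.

Opt5: cost 1512≤1616, storage 43≥21, read latency 5.6≤12.7, write latency 28.8≤76.5 — dominates Opt10.
Opt12: cost 259≤1616, storage 30≥21, read latency 2.9≤12.7, write latency 16.0≤76.5 — dominates Opt10.
Others (Opt1, Opt2, Opt3, Opt4, Opt6, Opt7, Opt8, Opt9, Opt11) are each worse than Opt10 on at least one objective.

Opt5, Opt12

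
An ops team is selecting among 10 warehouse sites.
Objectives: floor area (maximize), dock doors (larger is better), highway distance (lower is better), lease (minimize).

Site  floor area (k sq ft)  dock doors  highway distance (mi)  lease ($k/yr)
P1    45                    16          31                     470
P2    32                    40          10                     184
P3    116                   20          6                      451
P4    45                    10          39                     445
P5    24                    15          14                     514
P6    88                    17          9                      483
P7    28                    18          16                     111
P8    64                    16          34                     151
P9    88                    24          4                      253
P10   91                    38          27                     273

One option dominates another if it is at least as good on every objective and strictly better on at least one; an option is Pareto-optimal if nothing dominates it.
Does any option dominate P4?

Yes

P8 vs P4: floor area 64≥45, dock doors 16≥10, highway distance 34≤39, lease 151≤445 — P8 is at least as good on every objective and strictly better on at least one, so P8 dominates P4.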